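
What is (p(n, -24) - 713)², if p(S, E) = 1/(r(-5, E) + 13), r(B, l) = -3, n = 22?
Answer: 50822641/100 ≈ 5.0823e+5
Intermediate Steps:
p(S, E) = ⅒ (p(S, E) = 1/(-3 + 13) = 1/10 = ⅒)
(p(n, -24) - 713)² = (⅒ - 713)² = (-7129/10)² = 50822641/100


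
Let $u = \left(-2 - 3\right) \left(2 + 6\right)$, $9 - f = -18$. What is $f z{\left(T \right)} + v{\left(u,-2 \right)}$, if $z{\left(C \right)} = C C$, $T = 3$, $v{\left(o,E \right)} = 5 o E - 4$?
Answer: $639$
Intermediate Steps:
$f = 27$ ($f = 9 - -18 = 9 + 18 = 27$)
$u = -40$ ($u = \left(-5\right) 8 = -40$)
$v{\left(o,E \right)} = -4 + 5 E o$ ($v{\left(o,E \right)} = 5 E o - 4 = -4 + 5 E o$)
$z{\left(C \right)} = C^{2}$
$f z{\left(T \right)} + v{\left(u,-2 \right)} = 27 \cdot 3^{2} - \left(4 + 10 \left(-40\right)\right) = 27 \cdot 9 + \left(-4 + 400\right) = 243 + 396 = 639$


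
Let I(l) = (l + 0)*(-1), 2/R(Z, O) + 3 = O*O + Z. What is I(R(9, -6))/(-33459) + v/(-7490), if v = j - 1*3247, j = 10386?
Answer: -716590333/751823730 ≈ -0.95314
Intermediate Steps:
v = 7139 (v = 10386 - 1*3247 = 10386 - 3247 = 7139)
R(Z, O) = 2/(-3 + Z + O²) (R(Z, O) = 2/(-3 + (O*O + Z)) = 2/(-3 + (O² + Z)) = 2/(-3 + (Z + O²)) = 2/(-3 + Z + O²))
I(l) = -l (I(l) = l*(-1) = -l)
I(R(9, -6))/(-33459) + v/(-7490) = -2/(-3 + 9 + (-6)²)/(-33459) + 7139/(-7490) = -2/(-3 + 9 + 36)*(-1/33459) + 7139*(-1/7490) = -2/42*(-1/33459) - 7139/7490 = -1*1/21*(-1/33459) - 7139/7490 = -1/21*(-1/33459) - 7139/7490 = 1/702639 - 7139/7490 = -716590333/751823730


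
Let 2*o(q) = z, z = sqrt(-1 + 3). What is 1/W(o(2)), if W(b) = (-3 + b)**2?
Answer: 4/(6 - sqrt(2))**2 ≈ 0.19021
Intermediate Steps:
z = sqrt(2) ≈ 1.4142
o(q) = sqrt(2)/2
1/W(o(2)) = 1/((-3 + sqrt(2)/2)**2) = (-3 + sqrt(2)/2)**(-2)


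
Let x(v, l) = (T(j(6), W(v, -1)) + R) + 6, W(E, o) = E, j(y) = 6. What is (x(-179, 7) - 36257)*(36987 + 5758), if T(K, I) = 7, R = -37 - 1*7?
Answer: -1551130560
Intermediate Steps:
R = -44 (R = -37 - 7 = -44)
x(v, l) = -31 (x(v, l) = (7 - 44) + 6 = -37 + 6 = -31)
(x(-179, 7) - 36257)*(36987 + 5758) = (-31 - 36257)*(36987 + 5758) = -36288*42745 = -1551130560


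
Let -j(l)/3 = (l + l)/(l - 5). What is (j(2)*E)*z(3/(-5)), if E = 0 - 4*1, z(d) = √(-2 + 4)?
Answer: -16*√2 ≈ -22.627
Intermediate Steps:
j(l) = -6*l/(-5 + l) (j(l) = -3*(l + l)/(l - 5) = -3*2*l/(-5 + l) = -6*l/(-5 + l))
z(d) = √2
E = -4 (E = 0 - 4 = -4)
(j(2)*E)*z(3/(-5)) = (-6*2/(-5 + 2)*(-4))*√2 = (-6*2/(-3)*(-4))*√2 = (-6*2*(-⅓)*(-4))*√2 = (4*(-4))*√2 = -16*√2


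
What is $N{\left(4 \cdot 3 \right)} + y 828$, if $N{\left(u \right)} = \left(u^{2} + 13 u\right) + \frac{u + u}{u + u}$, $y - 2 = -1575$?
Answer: $-1302143$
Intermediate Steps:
$y = -1573$ ($y = 2 - 1575 = -1573$)
$N{\left(u \right)} = 1 + u^{2} + 13 u$ ($N{\left(u \right)} = \left(u^{2} + 13 u\right) + \frac{2 u}{2 u} = \left(u^{2} + 13 u\right) + 2 u \frac{1}{2 u} = \left(u^{2} + 13 u\right) + 1 = 1 + u^{2} + 13 u$)
$N{\left(4 \cdot 3 \right)} + y 828 = \left(1 + \left(4 \cdot 3\right)^{2} + 13 \cdot 4 \cdot 3\right) - 1302444 = \left(1 + 12^{2} + 13 \cdot 12\right) - 1302444 = \left(1 + 144 + 156\right) - 1302444 = 301 - 1302444 = -1302143$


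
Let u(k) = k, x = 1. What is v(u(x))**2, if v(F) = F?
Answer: 1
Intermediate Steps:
v(u(x))**2 = 1**2 = 1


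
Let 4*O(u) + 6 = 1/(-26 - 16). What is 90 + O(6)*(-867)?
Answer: 78157/56 ≈ 1395.7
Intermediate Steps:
O(u) = -253/168 (O(u) = -3/2 + 1/(4*(-26 - 16)) = -3/2 + (¼)/(-42) = -3/2 + (¼)*(-1/42) = -3/2 - 1/168 = -253/168)
90 + O(6)*(-867) = 90 - 253/168*(-867) = 90 + 73117/56 = 78157/56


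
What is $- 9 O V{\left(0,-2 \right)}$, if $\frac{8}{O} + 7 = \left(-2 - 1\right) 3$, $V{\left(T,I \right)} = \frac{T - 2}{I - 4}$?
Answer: $\frac{3}{2} \approx 1.5$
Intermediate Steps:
$V{\left(T,I \right)} = \frac{-2 + T}{-4 + I}$
$O = - \frac{1}{2}$ ($O = \frac{8}{-7 + \left(-2 - 1\right) 3} = \frac{8}{-7 - 9} = \frac{8}{-16} = 8 \left(- \frac{1}{16}\right) = - \frac{1}{2} \approx -0.5$)
$- 9 O V{\left(0,-2 \right)} = \left(-9\right) \left(- \frac{1}{2}\right) \frac{-2 + 0}{-4 - 2} = \frac{9 \frac{1}{-6} \left(-2\right)}{2} = \frac{9 \left(\left(- \frac{1}{6}\right) \left(-2\right)\right)}{2} = \frac{9}{2} \cdot \frac{1}{3} = \frac{3}{2}$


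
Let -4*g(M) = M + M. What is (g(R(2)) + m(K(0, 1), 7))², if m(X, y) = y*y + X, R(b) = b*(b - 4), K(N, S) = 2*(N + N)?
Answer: 2601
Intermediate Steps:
K(N, S) = 4*N (K(N, S) = 2*(2*N) = 4*N)
R(b) = b*(-4 + b)
g(M) = -M/2 (g(M) = -(M + M)/4 = -M/2)
m(X, y) = X + y² (m(X, y) = y² + X = X + y²)
(g(R(2)) + m(K(0, 1), 7))² = (-(-4 + 2) + (4*0 + 7²))² = (-(-2) + (0 + 49))² = (-½*(-4) + 49)² = (2 + 49)² = 51² = 2601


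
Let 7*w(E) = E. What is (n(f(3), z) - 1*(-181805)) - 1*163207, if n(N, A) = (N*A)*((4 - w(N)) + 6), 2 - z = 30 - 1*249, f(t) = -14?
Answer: -18530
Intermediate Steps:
z = 221 (z = 2 - (30 - 1*249) = 2 - (30 - 249) = 2 - 1*(-219) = 2 + 219 = 221)
w(E) = E/7
n(N, A) = A*N*(10 - N/7) (n(N, A) = (N*A)*((4 - N/7) + 6) = (A*N)*((4 - N/7) + 6) = (A*N)*(10 - N/7) = A*N*(10 - N/7))
(n(f(3), z) - 1*(-181805)) - 1*163207 = ((⅐)*221*(-14)*(70 - 1*(-14)) - 1*(-181805)) - 1*163207 = ((⅐)*221*(-14)*(70 + 14) + 181805) - 163207 = ((⅐)*221*(-14)*84 + 181805) - 163207 = (-37128 + 181805) - 163207 = 144677 - 163207 = -18530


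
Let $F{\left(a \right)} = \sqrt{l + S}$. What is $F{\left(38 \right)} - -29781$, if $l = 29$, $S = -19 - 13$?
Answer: $29781 + i \sqrt{3} \approx 29781.0 + 1.732 i$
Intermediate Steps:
$S = -32$
$F{\left(a \right)} = i \sqrt{3}$ ($F{\left(a \right)} = \sqrt{29 - 32} = \sqrt{-3} = i \sqrt{3}$)
$F{\left(38 \right)} - -29781 = i \sqrt{3} - -29781 = i \sqrt{3} + 29781 = 29781 + i \sqrt{3}$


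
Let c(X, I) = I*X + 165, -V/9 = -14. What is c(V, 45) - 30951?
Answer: -25116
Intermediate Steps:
V = 126 (V = -9*(-14) = 126)
c(X, I) = 165 + I*X
c(V, 45) - 30951 = (165 + 45*126) - 30951 = (165 + 5670) - 30951 = 5835 - 30951 = -25116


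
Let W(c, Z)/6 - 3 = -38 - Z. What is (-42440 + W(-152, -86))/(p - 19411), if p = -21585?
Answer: 21067/20498 ≈ 1.0278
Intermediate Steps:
W(c, Z) = -210 - 6*Z (W(c, Z) = 18 + 6*(-38 - Z) = 18 + (-228 - 6*Z) = -210 - 6*Z)
(-42440 + W(-152, -86))/(p - 19411) = (-42440 + (-210 - 6*(-86)))/(-21585 - 19411) = (-42440 + (-210 + 516))/(-40996) = (-42440 + 306)*(-1/40996) = -42134*(-1/40996) = 21067/20498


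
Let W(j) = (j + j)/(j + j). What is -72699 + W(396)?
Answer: -72698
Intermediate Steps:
W(j) = 1 (W(j) = (2*j)/((2*j)) = (2*j)*(1/(2*j)) = 1)
-72699 + W(396) = -72699 + 1 = -72698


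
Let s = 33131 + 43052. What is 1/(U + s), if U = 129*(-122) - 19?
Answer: 1/60426 ≈ 1.6549e-5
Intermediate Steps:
s = 76183
U = -15757 (U = -15738 - 19 = -15757)
1/(U + s) = 1/(-15757 + 76183) = 1/60426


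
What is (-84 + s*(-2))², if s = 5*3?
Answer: 12996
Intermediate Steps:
s = 15
(-84 + s*(-2))² = (-84 + 15*(-2))² = (-84 - 30)² = (-114)² = 12996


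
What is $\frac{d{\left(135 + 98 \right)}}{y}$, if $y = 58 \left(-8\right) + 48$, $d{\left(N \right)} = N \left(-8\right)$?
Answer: $\frac{233}{52} \approx 4.4808$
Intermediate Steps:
$d{\left(N \right)} = - 8 N$
$y = -416$ ($y = -464 + 48 = -416$)
$\frac{d{\left(135 + 98 \right)}}{y} = \frac{\left(-8\right) \left(135 + 98\right)}{-416} = \left(-8\right) 233 \left(- \frac{1}{416}\right) = \left(-1864\right) \left(- \frac{1}{416}\right) = \frac{233}{52}$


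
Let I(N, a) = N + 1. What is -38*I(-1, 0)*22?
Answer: 0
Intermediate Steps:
I(N, a) = 1 + N
-38*I(-1, 0)*22 = -38*(1 - 1)*22 = -38*0*22 = 0*22 = 0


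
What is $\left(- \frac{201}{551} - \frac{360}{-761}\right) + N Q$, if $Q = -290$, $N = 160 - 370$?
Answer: $\frac{25536085299}{419311} \approx 60900.0$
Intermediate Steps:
$N = -210$
$\left(- \frac{201}{551} - \frac{360}{-761}\right) + N Q = \left(- \frac{201}{551} - \frac{360}{-761}\right) - -60900 = \left(\left(-201\right) \frac{1}{551} - - \frac{360}{761}\right) + 60900 = \left(- \frac{201}{551} + \frac{360}{761}\right) + 60900 = \frac{45399}{419311} + 60900 = \frac{25536085299}{419311}$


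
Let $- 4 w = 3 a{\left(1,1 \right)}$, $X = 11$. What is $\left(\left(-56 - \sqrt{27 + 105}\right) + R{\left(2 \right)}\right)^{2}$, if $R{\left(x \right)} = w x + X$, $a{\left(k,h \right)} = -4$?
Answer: $1653 + 156 \sqrt{33} \approx 2549.2$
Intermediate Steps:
$w = 3$ ($w = - \frac{3 \left(-4\right)}{4} = \left(- \frac{1}{4}\right) \left(-12\right) = 3$)
$R{\left(x \right)} = 11 + 3 x$ ($R{\left(x \right)} = 3 x + 11 = 11 + 3 x$)
$\left(\left(-56 - \sqrt{27 + 105}\right) + R{\left(2 \right)}\right)^{2} = \left(\left(-56 - \sqrt{27 + 105}\right) + \left(11 + 3 \cdot 2\right)\right)^{2} = \left(\left(-56 - \sqrt{132}\right) + \left(11 + 6\right)\right)^{2} = \left(\left(-56 - 2 \sqrt{33}\right) + 17\right)^{2} = \left(-39 - 2 \sqrt{33}\right)^{2}$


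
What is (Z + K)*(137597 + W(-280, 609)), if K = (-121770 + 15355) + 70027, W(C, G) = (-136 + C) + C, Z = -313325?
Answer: -47876059413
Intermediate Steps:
W(C, G) = -136 + 2*C
K = -36388 (K = -106415 + 70027 = -36388)
(Z + K)*(137597 + W(-280, 609)) = (-313325 - 36388)*(137597 + (-136 + 2*(-280))) = -349713*(137597 + (-136 - 560)) = -349713*(137597 - 696) = -349713*136901 = -47876059413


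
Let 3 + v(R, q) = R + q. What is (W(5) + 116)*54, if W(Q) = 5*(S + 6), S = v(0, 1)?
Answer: 7344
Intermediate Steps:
v(R, q) = -3 + R + q (v(R, q) = -3 + (R + q) = -3 + R + q)
S = -2 (S = -3 + 0 + 1 = -2)
W(Q) = 20 (W(Q) = 5*(-2 + 6) = 5*4 = 20)
(W(5) + 116)*54 = (20 + 116)*54 = 136*54 = 7344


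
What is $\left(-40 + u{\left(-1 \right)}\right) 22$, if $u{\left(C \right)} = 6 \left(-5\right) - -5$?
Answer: $-1430$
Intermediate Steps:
$u{\left(C \right)} = -25$ ($u{\left(C \right)} = -30 + 5 = -25$)
$\left(-40 + u{\left(-1 \right)}\right) 22 = \left(-40 - 25\right) 22 = \left(-65\right) 22 = -1430$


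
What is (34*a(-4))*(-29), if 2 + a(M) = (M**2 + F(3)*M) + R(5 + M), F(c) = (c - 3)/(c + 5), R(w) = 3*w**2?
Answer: -16762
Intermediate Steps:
F(c) = (-3 + c)/(5 + c)
a(M) = -2 + M**2 + 3*(5 + M)**2 (a(M) = -2 + ((M**2 + ((-3 + 3)/(5 + 3))*M) + 3*(5 + M)**2) = -2 + ((M**2 + (0/8)*M) + 3*(5 + M)**2) = -2 + ((M**2 + ((1/8)*0)*M) + 3*(5 + M)**2) = -2 + ((M**2 + 0*M) + 3*(5 + M)**2) = -2 + ((M**2 + 0) + 3*(5 + M)**2) = -2 + (M**2 + 3*(5 + M)**2) = -2 + M**2 + 3*(5 + M)**2)
(34*a(-4))*(-29) = (34*(73 + 4*(-4)**2 + 30*(-4)))*(-29) = (34*(73 + 4*16 - 120))*(-29) = (34*(73 + 64 - 120))*(-29) = (34*17)*(-29) = 578*(-29) = -16762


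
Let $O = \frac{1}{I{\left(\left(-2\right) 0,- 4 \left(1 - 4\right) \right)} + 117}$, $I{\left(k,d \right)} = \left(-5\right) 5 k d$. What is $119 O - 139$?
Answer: $- \frac{16144}{117} \approx -137.98$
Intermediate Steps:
$I{\left(k,d \right)} = - 25 d k$ ($I{\left(k,d \right)} = - 25 k d = - 25 d k$)
$O = \frac{1}{117}$ ($O = \frac{1}{- 25 \left(- 4 \left(1 - 4\right)\right) \left(\left(-2\right) 0\right) + 117} = \frac{1}{\left(-25\right) \left(\left(-4\right) \left(-3\right)\right) 0 + 117} = \frac{1}{\left(-25\right) 12 \cdot 0 + 117} = \frac{1}{0 + 117} = \frac{1}{117} \approx 0.008547$)
$119 O - 139 = 119 \cdot \frac{1}{117} - 139 = \frac{119}{117} - 139 = - \frac{16144}{117}$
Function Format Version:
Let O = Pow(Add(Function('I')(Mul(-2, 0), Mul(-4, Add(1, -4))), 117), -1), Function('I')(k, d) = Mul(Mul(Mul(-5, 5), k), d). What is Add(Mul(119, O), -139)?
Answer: Rational(-16144, 117) ≈ -137.98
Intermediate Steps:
Function('I')(k, d) = Mul(-25, d, k) (Function('I')(k, d) = Mul(Mul(-25, k), d) = Mul(-25, d, k))
O = Rational(1, 117) (O = Pow(Add(Mul(-25, Mul(-4, Add(1, -4)), Mul(-2, 0)), 117), -1) = Pow(Add(Mul(-25, Mul(-4, -3), 0), 117), -1) = Pow(Add(Mul(-25, 12, 0), 117), -1) = Pow(Add(0, 117), -1) = Pow(117, -1) = Rational(1, 117) ≈ 0.0085470)
Add(Mul(119, O), -139) = Add(Mul(119, Rational(1, 117)), -139) = Add(Rational(119, 117), -139) = Rational(-16144, 117)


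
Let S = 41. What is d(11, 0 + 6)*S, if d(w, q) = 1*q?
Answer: 246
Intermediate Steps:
d(w, q) = q
d(11, 0 + 6)*S = (0 + 6)*41 = 6*41 = 246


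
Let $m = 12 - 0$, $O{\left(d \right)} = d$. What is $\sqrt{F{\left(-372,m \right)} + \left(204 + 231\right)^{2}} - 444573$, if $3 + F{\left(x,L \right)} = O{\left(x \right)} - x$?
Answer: $-444573 + \sqrt{189222} \approx -4.4414 \cdot 10^{5}$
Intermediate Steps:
$m = 12$ ($m = 12 + 0 = 12$)
$F{\left(x,L \right)} = -3$ ($F{\left(x,L \right)} = -3 + \left(x - x\right) = -3 + 0 = -3$)
$\sqrt{F{\left(-372,m \right)} + \left(204 + 231\right)^{2}} - 444573 = \sqrt{-3 + \left(204 + 231\right)^{2}} - 444573 = \sqrt{-3 + 435^{2}} - 444573 = \sqrt{-3 + 189225} - 444573 = \sqrt{189222} - 444573 = -444573 + \sqrt{189222}$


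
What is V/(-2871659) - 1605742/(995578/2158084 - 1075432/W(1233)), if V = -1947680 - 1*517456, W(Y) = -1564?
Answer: -39688791669197601244/17013331841215685 ≈ -2332.8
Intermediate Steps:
V = -2465136 (V = -1947680 - 517456 = -2465136)
V/(-2871659) - 1605742/(995578/2158084 - 1075432/W(1233)) = -2465136/(-2871659) - 1605742/(995578/2158084 - 1075432/(-1564)) = -2465136*(-1/2871659) - 1605742/(995578*(1/2158084) - 1075432*(-1/1564)) = 2465136/2871659 - 1605742/(497789/1079042 + 268858/391) = 2465136/2871659 - 1605742/290303709535/421905422 = 2465136/2871659 - 1605742*421905422/290303709535 = 2465136/2871659 - 677471256133124/290303709535 = -39688791669197601244/17013331841215685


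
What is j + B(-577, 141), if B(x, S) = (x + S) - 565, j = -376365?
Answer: -377366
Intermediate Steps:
B(x, S) = -565 + S + x (B(x, S) = (S + x) - 565 = -565 + S + x)
j + B(-577, 141) = -376365 + (-565 + 141 - 577) = -376365 - 1001 = -377366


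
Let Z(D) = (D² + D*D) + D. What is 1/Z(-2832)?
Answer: 1/16037616 ≈ 6.2353e-8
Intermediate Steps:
Z(D) = D + 2*D² (Z(D) = (D² + D²) + D = 2*D² + D = D + 2*D²)
1/Z(-2832) = 1/(-2832*(1 + 2*(-2832))) = 1/(-2832*(1 - 5664)) = 1/(-2832*(-5663)) = 1/16037616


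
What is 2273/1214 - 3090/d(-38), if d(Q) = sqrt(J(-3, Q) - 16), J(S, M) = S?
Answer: 2273/1214 + 3090*I*sqrt(19)/19 ≈ 1.8723 + 708.89*I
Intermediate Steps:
d(Q) = I*sqrt(19) (d(Q) = sqrt(-3 - 16) = sqrt(-19) = I*sqrt(19))
2273/1214 - 3090/d(-38) = 2273/1214 - 3090*(-I*sqrt(19)/19) = 2273*(1/1214) - (-3090)*I*sqrt(19)/19 = 2273/1214 + 3090*I*sqrt(19)/19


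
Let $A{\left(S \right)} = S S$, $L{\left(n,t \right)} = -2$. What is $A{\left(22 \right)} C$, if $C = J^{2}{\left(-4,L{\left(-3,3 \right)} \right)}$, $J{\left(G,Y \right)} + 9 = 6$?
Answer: $4356$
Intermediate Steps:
$A{\left(S \right)} = S^{2}$
$J{\left(G,Y \right)} = -3$ ($J{\left(G,Y \right)} = -9 + 6 = -3$)
$C = 9$ ($C = \left(-3\right)^{2} = 9$)
$A{\left(22 \right)} C = 22^{2} \cdot 9 = 484 \cdot 9 = 4356$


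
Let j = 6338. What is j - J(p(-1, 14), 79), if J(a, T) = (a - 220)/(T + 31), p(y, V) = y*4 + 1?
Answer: 697403/110 ≈ 6340.0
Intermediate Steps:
p(y, V) = 1 + 4*y (p(y, V) = 4*y + 1 = 1 + 4*y)
J(a, T) = (-220 + a)/(31 + T)
j - J(p(-1, 14), 79) = 6338 - (-220 + (1 + 4*(-1)))/(31 + 79) = 6338 - (-220 + (1 - 4))/110 = 6338 - (-220 - 3)/110 = 6338 - (-223)/110 = 6338 - 1*(-223/110) = 6338 + 223/110 = 697403/110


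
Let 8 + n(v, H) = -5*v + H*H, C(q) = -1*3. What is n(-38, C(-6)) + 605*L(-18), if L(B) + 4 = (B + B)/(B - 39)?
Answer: -35091/19 ≈ -1846.9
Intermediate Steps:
C(q) = -3
L(B) = -4 + 2*B/(-39 + B) (L(B) = -4 + (B + B)/(B - 39) = -4 + (2*B)/(-39 + B) = -4 + 2*B/(-39 + B))
n(v, H) = -8 + H² - 5*v (n(v, H) = -8 + (-5*v + H*H) = -8 + (-5*v + H²) = -8 + (H² - 5*v) = -8 + H² - 5*v)
n(-38, C(-6)) + 605*L(-18) = (-8 + (-3)² - 5*(-38)) + 605*(2*(78 - 1*(-18))/(-39 - 18)) = (-8 + 9 + 190) + 605*(2*(78 + 18)/(-57)) = 191 + 605*(2*(-1/57)*96) = 191 + 605*(-64/19) = 191 - 38720/19 = -35091/19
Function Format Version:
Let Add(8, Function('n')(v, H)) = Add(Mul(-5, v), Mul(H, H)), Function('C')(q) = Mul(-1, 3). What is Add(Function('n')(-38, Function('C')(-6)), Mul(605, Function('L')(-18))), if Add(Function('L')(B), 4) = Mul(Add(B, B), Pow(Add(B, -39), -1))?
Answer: Rational(-35091, 19) ≈ -1846.9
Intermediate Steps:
Function('C')(q) = -3
Function('L')(B) = Add(-4, Mul(2, B, Pow(Add(-39, B), -1))) (Function('L')(B) = Add(-4, Mul(Add(B, B), Pow(Add(B, -39), -1))) = Add(-4, Mul(Mul(2, B), Pow(Add(-39, B), -1))) = Add(-4, Mul(2, B, Pow(Add(-39, B), -1))))
Function('n')(v, H) = Add(-8, Pow(H, 2), Mul(-5, v)) (Function('n')(v, H) = Add(-8, Add(Mul(-5, v), Mul(H, H))) = Add(-8, Add(Mul(-5, v), Pow(H, 2))) = Add(-8, Add(Pow(H, 2), Mul(-5, v))) = Add(-8, Pow(H, 2), Mul(-5, v)))
Add(Function('n')(-38, Function('C')(-6)), Mul(605, Function('L')(-18))) = Add(Add(-8, Pow(-3, 2), Mul(-5, -38)), Mul(605, Mul(2, Pow(Add(-39, -18), -1), Add(78, Mul(-1, -18))))) = Add(Add(-8, 9, 190), Mul(605, Mul(2, Pow(-57, -1), Add(78, 18)))) = Add(191, Mul(605, Mul(2, Rational(-1, 57), 96))) = Add(191, Mul(605, Rational(-64, 19))) = Add(191, Rational(-38720, 19)) = Rational(-35091, 19)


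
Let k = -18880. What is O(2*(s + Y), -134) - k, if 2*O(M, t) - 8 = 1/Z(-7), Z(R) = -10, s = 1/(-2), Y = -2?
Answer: 377679/20 ≈ 18884.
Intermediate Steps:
s = -½ ≈ -0.50000
O(M, t) = 79/20 (O(M, t) = 4 + (½)/(-10) = 4 + (½)*(-⅒) = 4 - 1/20 = 79/20)
O(2*(s + Y), -134) - k = 79/20 - 1*(-18880) = 79/20 + 18880 = 377679/20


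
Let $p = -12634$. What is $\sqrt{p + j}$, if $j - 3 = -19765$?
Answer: $2 i \sqrt{8099} \approx 179.99 i$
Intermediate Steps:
$j = -19762$ ($j = 3 - 19765 = -19762$)
$\sqrt{p + j} = \sqrt{-12634 - 19762} = \sqrt{-32396} = 2 i \sqrt{8099}$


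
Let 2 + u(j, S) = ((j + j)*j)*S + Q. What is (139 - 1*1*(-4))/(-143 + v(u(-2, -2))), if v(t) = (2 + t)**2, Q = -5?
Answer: 143/298 ≈ 0.47987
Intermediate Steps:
u(j, S) = -7 + 2*S*j**2 (u(j, S) = -2 + (((j + j)*j)*S - 5) = -2 + (((2*j)*j)*S - 5) = -2 + ((2*j**2)*S - 5) = -2 + (2*S*j**2 - 5) = -2 + (-5 + 2*S*j**2) = -7 + 2*S*j**2)
(139 - 1*1*(-4))/(-143 + v(u(-2, -2))) = (139 - 1*1*(-4))/(-143 + (2 + (-7 + 2*(-2)*(-2)**2))**2) = (139 - 1*(-4))/(-143 + (2 + (-7 + 2*(-2)*4))**2) = (139 + 4)/(-143 + (2 + (-7 - 16))**2) = 143/(-143 + (2 - 23)**2) = 143/(-143 + (-21)**2) = 143/(-143 + 441) = 143/298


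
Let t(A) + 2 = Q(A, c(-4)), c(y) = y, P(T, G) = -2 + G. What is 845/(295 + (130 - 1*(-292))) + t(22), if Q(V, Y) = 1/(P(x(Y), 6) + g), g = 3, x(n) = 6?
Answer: -3406/5019 ≈ -0.67862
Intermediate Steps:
Q(V, Y) = 1/7 (Q(V, Y) = 1/((-2 + 6) + 3) = 1/(4 + 3) = 1/7)
t(A) = -13/7 (t(A) = -2 + 1/7 = -13/7)
845/(295 + (130 - 1*(-292))) + t(22) = 845/(295 + (130 - 1*(-292))) - 13/7 = 845/(295 + (130 + 292)) - 13/7 = 845/(295 + 422) - 13/7 = 845/717 - 13/7 = -3406/5019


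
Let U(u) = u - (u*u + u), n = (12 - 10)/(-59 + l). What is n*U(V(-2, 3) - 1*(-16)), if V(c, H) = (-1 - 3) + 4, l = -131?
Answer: 256/95 ≈ 2.6947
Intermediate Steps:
V(c, H) = 0 (V(c, H) = -4 + 4 = 0)
n = -1/95 (n = (12 - 10)/(-59 - 131) = 2/(-190) = 2*(-1/190) = -1/95 ≈ -0.010526)
U(u) = -u**2 (U(u) = u - (u**2 + u) = u - (u + u**2) = u + (-u - u**2) = -u**2)
n*U(V(-2, 3) - 1*(-16)) = -(-1)*(0 - 1*(-16))**2/95 = -(-1)*(0 + 16)**2/95 = -(-1)*16**2/95 = -(-1)*256/95 = -1/95*(-256) = 256/95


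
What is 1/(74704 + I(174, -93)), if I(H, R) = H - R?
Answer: 1/74971 ≈ 1.3338e-5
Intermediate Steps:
1/(74704 + I(174, -93)) = 1/(74704 + (174 - 1*(-93))) = 1/(74704 + (174 + 93)) = 1/(74704 + 267) = 1/74971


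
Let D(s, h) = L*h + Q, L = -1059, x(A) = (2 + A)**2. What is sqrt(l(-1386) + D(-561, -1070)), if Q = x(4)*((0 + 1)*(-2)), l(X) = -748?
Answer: sqrt(1132310) ≈ 1064.1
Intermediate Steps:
Q = -72 (Q = (2 + 4)**2*((0 + 1)*(-2)) = 6**2*(1*(-2)) = 36*(-2) = -72)
D(s, h) = -72 - 1059*h (D(s, h) = -1059*h - 72 = -72 - 1059*h)
sqrt(l(-1386) + D(-561, -1070)) = sqrt(-748 + (-72 - 1059*(-1070))) = sqrt(-748 + (-72 + 1133130)) = sqrt(-748 + 1133058) = sqrt(1132310)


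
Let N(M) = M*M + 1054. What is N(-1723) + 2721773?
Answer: 5691556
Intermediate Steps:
N(M) = 1054 + M**2 (N(M) = M**2 + 1054 = 1054 + M**2)
N(-1723) + 2721773 = (1054 + (-1723)**2) + 2721773 = (1054 + 2968729) + 2721773 = 2969783 + 2721773 = 5691556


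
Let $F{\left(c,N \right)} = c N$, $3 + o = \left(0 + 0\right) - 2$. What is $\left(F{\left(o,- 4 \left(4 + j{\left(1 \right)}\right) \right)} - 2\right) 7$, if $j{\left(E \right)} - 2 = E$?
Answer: $966$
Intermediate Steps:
$j{\left(E \right)} = 2 + E$
$o = -5$ ($o = -3 + \left(\left(0 + 0\right) - 2\right) = -3 + \left(0 - 2\right) = -3 - 2 = -5$)
$F{\left(c,N \right)} = N c$
$\left(F{\left(o,- 4 \left(4 + j{\left(1 \right)}\right) \right)} - 2\right) 7 = \left(- 4 \left(4 + \left(2 + 1\right)\right) \left(-5\right) - 2\right) 7 = \left(- 4 \left(4 + 3\right) \left(-5\right) - 2\right) 7 = \left(\left(-4\right) 7 \left(-5\right) - 2\right) 7 = \left(\left(-28\right) \left(-5\right) - 2\right) 7 = \left(140 - 2\right) 7 = 138 \cdot 7 = 966$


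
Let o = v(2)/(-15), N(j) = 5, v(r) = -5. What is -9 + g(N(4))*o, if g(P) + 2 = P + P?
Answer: -19/3 ≈ -6.3333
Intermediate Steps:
o = 1/3 (o = -5/(-15) = -5*(-1/15) = 1/3 ≈ 0.33333)
g(P) = -2 + 2*P (g(P) = -2 + (P + P) = -2 + 2*P)
-9 + g(N(4))*o = -9 + (-2 + 2*5)*(1/3) = -9 + (-2 + 10)*(1/3) = -9 + 8*(1/3) = -9 + 8/3 = -19/3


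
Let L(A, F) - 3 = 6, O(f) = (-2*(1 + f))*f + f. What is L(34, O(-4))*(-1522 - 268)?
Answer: -16110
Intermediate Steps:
O(f) = f + f*(-2 - 2*f) (O(f) = (-2 - 2*f)*f + f = f*(-2 - 2*f) + f = f + f*(-2 - 2*f))
L(A, F) = 9 (L(A, F) = 3 + 6 = 9)
L(34, O(-4))*(-1522 - 268) = 9*(-1522 - 268) = 9*(-1790) = -16110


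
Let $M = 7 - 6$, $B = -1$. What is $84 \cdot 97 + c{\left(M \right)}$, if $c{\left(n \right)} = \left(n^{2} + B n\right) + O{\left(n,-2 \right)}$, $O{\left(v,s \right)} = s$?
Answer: $8146$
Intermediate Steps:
$M = 1$
$c{\left(n \right)} = -2 + n^{2} - n$ ($c{\left(n \right)} = \left(n^{2} - n\right) - 2 = -2 + n^{2} - n$)
$84 \cdot 97 + c{\left(M \right)} = 84 \cdot 97 - \left(3 - 1\right) = 8148 - 2 = 8146$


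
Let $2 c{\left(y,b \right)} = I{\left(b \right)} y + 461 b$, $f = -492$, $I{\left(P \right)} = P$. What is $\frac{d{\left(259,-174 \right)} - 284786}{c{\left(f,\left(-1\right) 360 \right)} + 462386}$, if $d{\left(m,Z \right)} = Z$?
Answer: $- \frac{142480}{233983} \approx -0.60893$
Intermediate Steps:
$c{\left(y,b \right)} = \frac{461 b}{2} + \frac{b y}{2}$ ($c{\left(y,b \right)} = \frac{b y + 461 b}{2} = \frac{461 b + b y}{2} = \frac{461 b}{2} + \frac{b y}{2}$)
$\frac{d{\left(259,-174 \right)} - 284786}{c{\left(f,\left(-1\right) 360 \right)} + 462386} = \frac{-174 - 284786}{\frac{\left(-1\right) 360 \left(461 - 492\right)}{2} + 462386} = - \frac{284960}{\frac{1}{2} \left(-360\right) \left(-31\right) + 462386} = - \frac{284960}{5580 + 462386} = - \frac{284960}{467966} = \left(-284960\right) \frac{1}{467966} = - \frac{142480}{233983}$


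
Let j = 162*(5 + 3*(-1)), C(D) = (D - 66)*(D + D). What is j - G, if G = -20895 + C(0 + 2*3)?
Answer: 21939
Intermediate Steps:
C(D) = 2*D*(-66 + D) (C(D) = (-66 + D)*(2*D) = 2*D*(-66 + D))
G = -21615 (G = -20895 + 2*(0 + 2*3)*(-66 + (0 + 2*3)) = -20895 + 2*(0 + 6)*(-66 + (0 + 6)) = -20895 + 2*6*(-66 + 6) = -20895 + 2*6*(-60) = -20895 - 720 = -21615)
j = 324 (j = 162*(5 - 3) = 162*2 = 324)
j - G = 324 - 1*(-21615) = 324 + 21615 = 21939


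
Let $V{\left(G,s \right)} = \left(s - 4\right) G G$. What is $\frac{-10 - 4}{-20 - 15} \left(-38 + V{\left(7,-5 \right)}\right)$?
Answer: $- \frac{958}{5} \approx -191.6$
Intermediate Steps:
$V{\left(G,s \right)} = G^{2} \left(-4 + s\right)$ ($V{\left(G,s \right)} = \left(-4 + s\right) G G = G \left(-4 + s\right) G = G^{2} \left(-4 + s\right)$)
$\frac{-10 - 4}{-20 - 15} \left(-38 + V{\left(7,-5 \right)}\right) = \frac{-10 - 4}{-20 - 15} \left(-38 + 7^{2} \left(-4 - 5\right)\right) = - \frac{14}{-35} \left(-38 + 49 \left(-9\right)\right) = \left(-14\right) \left(- \frac{1}{35}\right) \left(-38 - 441\right) = \frac{2}{5} \left(-479\right) = - \frac{958}{5}$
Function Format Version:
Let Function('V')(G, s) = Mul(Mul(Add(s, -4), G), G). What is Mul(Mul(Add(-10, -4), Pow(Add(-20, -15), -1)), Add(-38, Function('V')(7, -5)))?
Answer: Rational(-958, 5) ≈ -191.60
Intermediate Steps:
Function('V')(G, s) = Mul(Pow(G, 2), Add(-4, s)) (Function('V')(G, s) = Mul(Mul(Add(-4, s), G), G) = Mul(Mul(G, Add(-4, s)), G) = Mul(Pow(G, 2), Add(-4, s)))
Mul(Mul(Add(-10, -4), Pow(Add(-20, -15), -1)), Add(-38, Function('V')(7, -5))) = Mul(Mul(Add(-10, -4), Pow(Add(-20, -15), -1)), Add(-38, Mul(Pow(7, 2), Add(-4, -5)))) = Mul(Mul(-14, Pow(-35, -1)), Add(-38, Mul(49, -9))) = Mul(Mul(-14, Rational(-1, 35)), Add(-38, -441)) = Mul(Rational(2, 5), -479) = Rational(-958, 5)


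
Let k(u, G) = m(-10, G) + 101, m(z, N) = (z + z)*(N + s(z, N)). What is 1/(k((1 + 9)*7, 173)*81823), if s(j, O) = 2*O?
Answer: -1/841058617 ≈ -1.1890e-9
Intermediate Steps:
m(z, N) = 6*N*z (m(z, N) = (z + z)*(N + 2*N) = (2*z)*(3*N) = 6*N*z)
k(u, G) = 101 - 60*G (k(u, G) = 6*G*(-10) + 101 = -60*G + 101 = 101 - 60*G)
1/(k((1 + 9)*7, 173)*81823) = 1/((101 - 60*173)*81823) = (1/81823)/(101 - 10380) = (1/81823)/(-10279) = -1/10279*1/81823 = -1/841058617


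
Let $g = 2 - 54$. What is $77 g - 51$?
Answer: $-4055$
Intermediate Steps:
$g = -52$
$77 g - 51 = 77 \left(-52\right) - 51 = -4004 - 51 = -4055$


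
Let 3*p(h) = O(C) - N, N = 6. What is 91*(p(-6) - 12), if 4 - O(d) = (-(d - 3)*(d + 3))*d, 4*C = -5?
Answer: -167167/192 ≈ -870.66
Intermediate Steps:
C = -5/4 (C = (¼)*(-5) = -5/4 ≈ -1.2500)
O(d) = 4 + d*(-3 + d)*(3 + d) (O(d) = 4 - (-(d - 3)*(d + 3))*d = 4 - (-(-3 + d)*(3 + d))*d = 4 - (-1)*d*(-3 + d)*(3 + d) = 4 + d*(-3 + d)*(3 + d))
p(h) = 467/192 (p(h) = ((4 + (-5/4)³ - 9*(-5/4)) - 1*6)/3 = ((4 - 125/64 + 45/4) - 6)/3 = (851/64 - 6)/3 = (⅓)*(467/64) = 467/192)
91*(p(-6) - 12) = 91*(467/192 - 12) = 91*(-1837/192) = -167167/192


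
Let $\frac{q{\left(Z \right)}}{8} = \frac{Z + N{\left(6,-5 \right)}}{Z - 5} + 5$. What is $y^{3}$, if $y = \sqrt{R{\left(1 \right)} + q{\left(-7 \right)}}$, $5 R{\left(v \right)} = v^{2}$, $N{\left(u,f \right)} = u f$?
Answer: $\frac{973 \sqrt{14595}}{225} \approx 522.44$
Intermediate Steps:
$N{\left(u,f \right)} = f u$
$q{\left(Z \right)} = 40 + \frac{8 \left(-30 + Z\right)}{-5 + Z}$ ($q{\left(Z \right)} = 8 \left(\frac{Z - 30}{Z - 5} + 5\right) = 8 \left(\frac{Z - 30}{-5 + Z} + 5\right) = 8 \left(\frac{-30 + Z}{-5 + Z} + 5\right) = 8 \left(5 + \frac{-30 + Z}{-5 + Z}\right) = 40 + \frac{8 \left(-30 + Z\right)}{-5 + Z}$)
$R{\left(v \right)} = \frac{v^{2}}{5}$
$y = \frac{\sqrt{14595}}{15}$ ($y = \sqrt{\frac{1^{2}}{5} + \frac{8 \left(-55 + 6 \left(-7\right)\right)}{-5 - 7}} = \sqrt{\frac{1}{5} \cdot 1 + \frac{8 \left(-55 - 42\right)}{-12}} = \sqrt{\frac{1}{5} + 8 \left(- \frac{1}{12}\right) \left(-97\right)} = \sqrt{\frac{1}{5} + \frac{194}{3}} = \sqrt{\frac{973}{15}} = \frac{\sqrt{14595}}{15} \approx 8.054$)
$y^{3} = \left(\frac{\sqrt{14595}}{15}\right)^{3} = \frac{973 \sqrt{14595}}{225}$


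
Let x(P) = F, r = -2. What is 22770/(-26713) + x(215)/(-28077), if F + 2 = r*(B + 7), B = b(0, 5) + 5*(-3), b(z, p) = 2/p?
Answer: -1066109836/1250034835 ≈ -0.85286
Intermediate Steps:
B = -73/5 (B = 2/5 + 5*(-3) = 2*(1/5) - 15 = 2/5 - 15 = -73/5 ≈ -14.600)
F = 66/5 (F = -2 - 2*(-73/5 + 7) = -2 - 2*(-38/5) = -2 + 76/5 = 66/5 ≈ 13.200)
x(P) = 66/5
22770/(-26713) + x(215)/(-28077) = 22770/(-26713) + (66/5)/(-28077) = 22770*(-1/26713) + (66/5)*(-1/28077) = -22770/26713 - 22/46795 = -1066109836/1250034835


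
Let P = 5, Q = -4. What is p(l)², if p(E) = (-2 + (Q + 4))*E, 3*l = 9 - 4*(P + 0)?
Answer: 484/9 ≈ 53.778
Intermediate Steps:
l = -11/3 (l = (9 - 4*(5 + 0))/3 = (9 - 4*5)/3 = (9 - 1*20)/3 = (9 - 20)/3 = (⅓)*(-11) = -11/3 ≈ -3.6667)
p(E) = -2*E (p(E) = (-2 + (-4 + 4))*E = (-2 + 0)*E = -2*E)
p(l)² = (-2*(-11/3))² = (22/3)² = 484/9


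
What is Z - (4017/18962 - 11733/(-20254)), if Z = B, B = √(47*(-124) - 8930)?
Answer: -3997914/5053373 + I*√14758 ≈ -0.79114 + 121.48*I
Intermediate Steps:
B = I*√14758 (B = √(-5828 - 8930) = √(-14758) = I*√14758 ≈ 121.48*I)
Z = I*√14758 ≈ 121.48*I
Z - (4017/18962 - 11733/(-20254)) = I*√14758 - (4017/18962 - 11733/(-20254)) = I*√14758 - (4017*(1/18962) - 11733*(-1/20254)) = I*√14758 - (4017/18962 + 11733/20254) = I*√14758 - 1*3997914/5053373 = I*√14758 - 3997914/5053373 = -3997914/5053373 + I*√14758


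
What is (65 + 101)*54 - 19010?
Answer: -10046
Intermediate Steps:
(65 + 101)*54 - 19010 = 166*54 - 19010 = 8964 - 19010 = -10046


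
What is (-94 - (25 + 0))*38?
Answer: -4522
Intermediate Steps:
(-94 - (25 + 0))*38 = (-94 - 1*25)*38 = (-94 - 25)*38 = -119*38 = -4522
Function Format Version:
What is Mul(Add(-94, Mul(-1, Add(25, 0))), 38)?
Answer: -4522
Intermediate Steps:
Mul(Add(-94, Mul(-1, Add(25, 0))), 38) = Mul(Add(-94, Mul(-1, 25)), 38) = Mul(Add(-94, -25), 38) = Mul(-119, 38) = -4522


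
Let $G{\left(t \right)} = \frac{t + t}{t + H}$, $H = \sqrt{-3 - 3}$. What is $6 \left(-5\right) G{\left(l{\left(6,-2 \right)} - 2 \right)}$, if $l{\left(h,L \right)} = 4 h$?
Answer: $- \frac{2904}{49} + \frac{132 i \sqrt{6}}{49} \approx -59.265 + 6.5986 i$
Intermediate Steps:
$H = i \sqrt{6}$ ($H = \sqrt{-6} = i \sqrt{6} \approx 2.4495 i$)
$G{\left(t \right)} = \frac{2 t}{t + i \sqrt{6}}$ ($G{\left(t \right)} = \frac{t + t}{t + i \sqrt{6}} = \frac{2 t}{t + i \sqrt{6}}$)
$6 \left(-5\right) G{\left(l{\left(6,-2 \right)} - 2 \right)} = 6 \left(-5\right) \frac{2 \left(4 \cdot 6 - 2\right)}{\left(4 \cdot 6 - 2\right) + i \sqrt{6}} = - 30 \frac{2 \left(24 - 2\right)}{\left(24 - 2\right) + i \sqrt{6}} = - 30 \cdot 2 \cdot 22 \frac{1}{22 + i \sqrt{6}} = - 30 \frac{44}{22 + i \sqrt{6}} = - \frac{1320}{22 + i \sqrt{6}}$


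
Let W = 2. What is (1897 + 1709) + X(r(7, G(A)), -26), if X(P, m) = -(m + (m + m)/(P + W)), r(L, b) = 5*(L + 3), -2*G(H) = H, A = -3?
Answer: 3633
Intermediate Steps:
G(H) = -H/2
r(L, b) = 15 + 5*L (r(L, b) = 5*(3 + L) = 15 + 5*L)
X(P, m) = -m - 2*m/(2 + P) (X(P, m) = -(m + (m + m)/(P + 2)) = -(m + (2*m)/(2 + P)) = -(m + 2*m/(2 + P)) = -m - 2*m/(2 + P))
(1897 + 1709) + X(r(7, G(A)), -26) = (1897 + 1709) - 1*(-26)*(4 + (15 + 5*7))/(2 + (15 + 5*7)) = 3606 - 1*(-26)*(4 + (15 + 35))/(2 + (15 + 35)) = 3606 - 1*(-26)*(4 + 50)/(2 + 50) = 3606 - 1*(-26)*54/52 = 3606 - 1*(-26)*1/52*54 = 3606 + 27 = 3633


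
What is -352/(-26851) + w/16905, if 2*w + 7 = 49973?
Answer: 8789209/5895015 ≈ 1.4910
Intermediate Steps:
w = 24983 (w = -7/2 + (½)*49973 = -7/2 + 49973/2 = 24983)
-352/(-26851) + w/16905 = -352/(-26851) + 24983/16905 = -352*(-1/26851) + 24983*(1/16905) = 32/2441 + 3569/2415 = 8789209/5895015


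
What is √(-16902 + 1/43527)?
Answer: I*√32022524576031/43527 ≈ 130.01*I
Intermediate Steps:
√(-16902 + 1/43527) = √(-735693353/43527) = I*√32022524576031/43527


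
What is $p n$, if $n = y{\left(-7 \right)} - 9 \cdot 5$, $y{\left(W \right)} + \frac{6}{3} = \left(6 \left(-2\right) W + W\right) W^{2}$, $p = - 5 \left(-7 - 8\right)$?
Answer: $279450$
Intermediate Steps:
$p = 75$ ($p = \left(-5\right) \left(-15\right) = 75$)
$y{\left(W \right)} = -2 - 11 W^{3}$ ($y{\left(W \right)} = -2 + \left(6 \left(-2\right) W + W\right) W^{2} = -2 + \left(- 12 W + W\right) W^{2} = -2 + - 11 W W^{2} = -2 - 11 W^{3}$)
$n = 3726$ ($n = \left(-2 - 11 \left(-7\right)^{3}\right) - 9 \cdot 5 = \left(-2 - -3773\right) - 45 = \left(-2 + 3773\right) - 45 = 3771 - 45 = 3726$)
$p n = 75 \cdot 3726 = 279450$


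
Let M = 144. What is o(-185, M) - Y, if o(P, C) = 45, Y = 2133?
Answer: -2088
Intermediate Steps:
o(-185, M) - Y = 45 - 1*2133 = 45 - 2133 = -2088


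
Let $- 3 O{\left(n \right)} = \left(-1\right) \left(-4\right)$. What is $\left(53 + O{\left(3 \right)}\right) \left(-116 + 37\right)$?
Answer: $- \frac{12245}{3} \approx -4081.7$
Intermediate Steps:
$O{\left(n \right)} = - \frac{4}{3}$ ($O{\left(n \right)} = - \frac{\left(-1\right) \left(-4\right)}{3} = \left(- \frac{1}{3}\right) 4 = - \frac{4}{3}$)
$\left(53 + O{\left(3 \right)}\right) \left(-116 + 37\right) = \left(53 - \frac{4}{3}\right) \left(-116 + 37\right) = \frac{155}{3} \left(-79\right) = - \frac{12245}{3}$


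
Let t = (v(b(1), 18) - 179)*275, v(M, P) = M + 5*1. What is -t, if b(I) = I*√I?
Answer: 47575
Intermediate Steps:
b(I) = I^(3/2)
v(M, P) = 5 + M (v(M, P) = M + 5 = 5 + M)
t = -47575 (t = ((5 + 1^(3/2)) - 179)*275 = ((5 + 1) - 179)*275 = (6 - 179)*275 = -173*275 = -47575)
-t = -1*(-47575) = 47575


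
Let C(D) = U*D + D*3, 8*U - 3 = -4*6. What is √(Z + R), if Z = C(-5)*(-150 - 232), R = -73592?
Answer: I*√291503/2 ≈ 269.96*I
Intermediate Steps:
U = -21/8 (U = 3/8 + (-4*6)/8 = 3/8 + (⅛)*(-24) = 3/8 - 3 = -21/8 ≈ -2.6250)
C(D) = 3*D/8 (C(D) = -21*D/8 + D*3 = -21*D/8 + 3*D = 3*D/8)
Z = 2865/4 (Z = ((3/8)*(-5))*(-150 - 232) = -15/8*(-382) = 2865/4 ≈ 716.25)
√(Z + R) = √(2865/4 - 73592) = √(-291503/4) = I*√291503/2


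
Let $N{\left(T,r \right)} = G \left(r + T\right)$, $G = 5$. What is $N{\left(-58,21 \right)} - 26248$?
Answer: $-26433$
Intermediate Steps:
$N{\left(T,r \right)} = 5 T + 5 r$ ($N{\left(T,r \right)} = 5 \left(r + T\right) = 5 \left(T + r\right) = 5 T + 5 r$)
$N{\left(-58,21 \right)} - 26248 = \left(5 \left(-58\right) + 5 \cdot 21\right) - 26248 = \left(-290 + 105\right) - 26248 = -185 - 26248 = -26433$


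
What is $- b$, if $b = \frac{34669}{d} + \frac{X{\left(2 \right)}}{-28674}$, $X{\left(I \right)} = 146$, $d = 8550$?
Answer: $- \frac{55158367}{13620150} \approx -4.0498$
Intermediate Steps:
$b = \frac{55158367}{13620150}$ ($b = \frac{34669}{8550} + \frac{146}{-28674} = 34669 \cdot \frac{1}{8550} + 146 \left(- \frac{1}{28674}\right) = \frac{34669}{8550} - \frac{73}{14337} = \frac{55158367}{13620150} \approx 4.0498$)
$- b = \left(-1\right) \frac{55158367}{13620150} = - \frac{55158367}{13620150}$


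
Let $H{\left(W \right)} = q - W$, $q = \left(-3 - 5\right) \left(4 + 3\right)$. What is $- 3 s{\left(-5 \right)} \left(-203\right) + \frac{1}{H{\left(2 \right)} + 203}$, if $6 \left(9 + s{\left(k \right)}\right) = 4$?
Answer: $- \frac{735874}{145} \approx -5075.0$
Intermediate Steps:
$s{\left(k \right)} = - \frac{25}{3}$ ($s{\left(k \right)} = -9 + \frac{1}{6} \cdot 4 = -9 + \frac{2}{3} = - \frac{25}{3}$)
$q = -56$ ($q = \left(-8\right) 7 = -56$)
$H{\left(W \right)} = -56 - W$
$- 3 s{\left(-5 \right)} \left(-203\right) + \frac{1}{H{\left(2 \right)} + 203} = \left(-3\right) \left(- \frac{25}{3}\right) \left(-203\right) + \frac{1}{\left(-56 - 2\right) + 203} = 25 \left(-203\right) + \frac{1}{\left(-56 - 2\right) + 203} = -5075 + \frac{1}{-58 + 203} = -5075 + \frac{1}{145} = - \frac{735874}{145}$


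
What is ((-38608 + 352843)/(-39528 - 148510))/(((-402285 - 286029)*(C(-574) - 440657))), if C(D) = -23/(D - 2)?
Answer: -15083280/2737625879921853349 ≈ -5.5096e-12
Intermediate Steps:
C(D) = -23/(-2 + D)
((-38608 + 352843)/(-39528 - 148510))/(((-402285 - 286029)*(C(-574) - 440657))) = ((-38608 + 352843)/(-39528 - 148510))/(((-402285 - 286029)*(-23/(-2 - 574) - 440657))) = (314235/(-188038))/((-688314*(-23/(-576) - 440657))) = (314235*(-1/188038))/((-688314*(-23*(-1/576) - 440657))) = -314235*(-1/(688314*(23/576 - 440657)))/188038 = -314235/(188038*((-688314*(-253818409/576)))) = -314235/(188038*29117794062071/96) = -314235/188038*96/29117794062071 = -15083280/2737625879921853349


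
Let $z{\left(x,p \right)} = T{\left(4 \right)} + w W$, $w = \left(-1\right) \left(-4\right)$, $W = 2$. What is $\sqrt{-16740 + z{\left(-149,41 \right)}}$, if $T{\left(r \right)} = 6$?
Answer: $i \sqrt{16726} \approx 129.33 i$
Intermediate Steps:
$w = 4$
$z{\left(x,p \right)} = 14$ ($z{\left(x,p \right)} = 6 + 4 \cdot 2 = 6 + 8 = 14$)
$\sqrt{-16740 + z{\left(-149,41 \right)}} = \sqrt{-16740 + 14} = \sqrt{-16726} = i \sqrt{16726}$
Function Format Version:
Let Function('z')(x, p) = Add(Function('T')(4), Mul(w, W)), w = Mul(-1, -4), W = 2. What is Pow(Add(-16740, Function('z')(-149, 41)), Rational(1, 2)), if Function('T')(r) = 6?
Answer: Mul(I, Pow(16726, Rational(1, 2))) ≈ Mul(129.33, I)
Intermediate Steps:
w = 4
Function('z')(x, p) = 14 (Function('z')(x, p) = Add(6, Mul(4, 2)) = Add(6, 8) = 14)
Pow(Add(-16740, Function('z')(-149, 41)), Rational(1, 2)) = Pow(Add(-16740, 14), Rational(1, 2)) = Pow(-16726, Rational(1, 2)) = Mul(I, Pow(16726, Rational(1, 2)))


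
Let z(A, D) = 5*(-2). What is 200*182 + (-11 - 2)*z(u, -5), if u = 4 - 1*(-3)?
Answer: 36530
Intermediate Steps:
u = 7 (u = 4 + 3 = 7)
z(A, D) = -10
200*182 + (-11 - 2)*z(u, -5) = 200*182 + (-11 - 2)*(-10) = 36400 - 13*(-10) = 36400 + 130 = 36530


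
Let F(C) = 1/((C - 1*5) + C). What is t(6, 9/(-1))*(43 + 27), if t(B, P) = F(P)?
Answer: -70/23 ≈ -3.0435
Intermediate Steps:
F(C) = 1/(-5 + 2*C) (F(C) = 1/((C - 5) + C) = 1/((-5 + C) + C) = 1/(-5 + 2*C))
t(B, P) = 1/(-5 + 2*P)
t(6, 9/(-1))*(43 + 27) = (43 + 27)/(-5 + 2*(9/(-1))) = 70/(-5 + 2*(9*(-1))) = 70/(-5 + 2*(-9)) = 70/(-5 - 18) = 70/(-23) = -1/23*70 = -70/23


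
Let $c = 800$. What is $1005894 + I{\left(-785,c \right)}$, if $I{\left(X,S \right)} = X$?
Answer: $1005109$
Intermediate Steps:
$1005894 + I{\left(-785,c \right)} = 1005894 - 785 = 1005109$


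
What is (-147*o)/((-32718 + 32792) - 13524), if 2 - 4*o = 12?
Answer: -147/5380 ≈ -0.027323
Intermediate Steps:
o = -5/2 (o = 1/2 - 1/4*12 = 1/2 - 3 = -5/2 ≈ -2.5000)
(-147*o)/((-32718 + 32792) - 13524) = (-147*(-5/2))/((-32718 + 32792) - 13524) = 735/(2*(74 - 13524)) = (735/2)/(-13450) = (735/2)*(-1/13450) = -147/5380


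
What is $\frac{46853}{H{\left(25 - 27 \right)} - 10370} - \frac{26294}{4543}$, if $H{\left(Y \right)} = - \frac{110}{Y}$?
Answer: $- \frac{484075789}{46861045} \approx -10.33$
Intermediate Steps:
$\frac{46853}{H{\left(25 - 27 \right)} - 10370} - \frac{26294}{4543} = \frac{46853}{- \frac{110}{25 - 27} - 10370} - \frac{26294}{4543} = \frac{46853}{- \frac{110}{-2} - 10370} - \frac{26294}{4543} = \frac{46853}{\left(-110\right) \left(- \frac{1}{2}\right) - 10370} - \frac{26294}{4543} = \frac{46853}{55 - 10370} - \frac{26294}{4543} = \frac{46853}{-10315} - \frac{26294}{4543} = 46853 \left(- \frac{1}{10315}\right) - \frac{26294}{4543} = - \frac{46853}{10315} - \frac{26294}{4543} = - \frac{484075789}{46861045}$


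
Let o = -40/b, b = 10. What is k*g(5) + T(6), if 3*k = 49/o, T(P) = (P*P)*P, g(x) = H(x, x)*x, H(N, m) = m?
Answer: 1367/12 ≈ 113.92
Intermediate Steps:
o = -4 (o = -40/10 = -40*⅒ = -4)
g(x) = x² (g(x) = x*x = x²)
T(P) = P³ (T(P) = P²*P = P³)
k = -49/12 (k = (49/(-4))/3 = (49*(-¼))/3 = (⅓)*(-49/4) = -49/12 ≈ -4.0833)
k*g(5) + T(6) = -49/12*5² + 6³ = -49/12*25 + 216 = -1225/12 + 216 = 1367/12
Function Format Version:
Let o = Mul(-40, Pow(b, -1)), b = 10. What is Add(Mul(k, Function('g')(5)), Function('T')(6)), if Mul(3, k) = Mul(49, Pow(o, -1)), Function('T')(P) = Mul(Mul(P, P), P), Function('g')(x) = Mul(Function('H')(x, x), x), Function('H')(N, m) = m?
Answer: Rational(1367, 12) ≈ 113.92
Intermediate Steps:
o = -4 (o = Mul(-40, Pow(10, -1)) = Mul(-40, Rational(1, 10)) = -4)
Function('g')(x) = Pow(x, 2) (Function('g')(x) = Mul(x, x) = Pow(x, 2))
Function('T')(P) = Pow(P, 3) (Function('T')(P) = Mul(Pow(P, 2), P) = Pow(P, 3))
k = Rational(-49, 12) (k = Mul(Rational(1, 3), Mul(49, Pow(-4, -1))) = Mul(Rational(1, 3), Mul(49, Rational(-1, 4))) = Mul(Rational(1, 3), Rational(-49, 4)) = Rational(-49, 12) ≈ -4.0833)
Add(Mul(k, Function('g')(5)), Function('T')(6)) = Add(Mul(Rational(-49, 12), Pow(5, 2)), Pow(6, 3)) = Add(Mul(Rational(-49, 12), 25), 216) = Add(Rational(-1225, 12), 216) = Rational(1367, 12)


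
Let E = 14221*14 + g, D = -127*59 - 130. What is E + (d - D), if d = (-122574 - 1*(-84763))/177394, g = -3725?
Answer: 36009525037/177394 ≈ 2.0299e+5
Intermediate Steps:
D = -7623 (D = -7493 - 130 = -7623)
d = -37811/177394 (d = (-122574 + 84763)*(1/177394) = -37811*1/177394 = -37811/177394 ≈ -0.21315)
E = 195369 (E = 14221*14 - 3725 = 199094 - 3725 = 195369)
E + (d - D) = 195369 + (-37811/177394 - 1*(-7623)) = 195369 + (-37811/177394 + 7623) = 195369 + 1352236651/177394 = 36009525037/177394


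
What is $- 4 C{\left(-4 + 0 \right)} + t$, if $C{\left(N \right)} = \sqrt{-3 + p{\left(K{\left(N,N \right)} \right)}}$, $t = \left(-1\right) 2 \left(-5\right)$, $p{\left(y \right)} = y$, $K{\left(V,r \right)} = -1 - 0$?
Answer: $10 - 8 i \approx 10.0 - 8.0 i$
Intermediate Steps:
$K{\left(V,r \right)} = -1$ ($K{\left(V,r \right)} = -1 + 0 = -1$)
$t = 10$ ($t = \left(-2\right) \left(-5\right) = 10$)
$C{\left(N \right)} = 2 i$ ($C{\left(N \right)} = \sqrt{-3 - 1} = \sqrt{-4} = 2 i$)
$- 4 C{\left(-4 + 0 \right)} + t = - 4 \cdot 2 i + 10 = - 8 i + 10 = 10 - 8 i$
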